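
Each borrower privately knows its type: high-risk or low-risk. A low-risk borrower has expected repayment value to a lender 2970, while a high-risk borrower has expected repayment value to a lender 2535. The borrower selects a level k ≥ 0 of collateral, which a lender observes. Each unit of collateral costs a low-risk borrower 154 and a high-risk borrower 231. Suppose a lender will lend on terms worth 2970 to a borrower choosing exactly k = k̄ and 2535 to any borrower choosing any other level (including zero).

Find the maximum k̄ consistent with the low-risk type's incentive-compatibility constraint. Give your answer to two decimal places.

Choosing k̄ yields the low-risk type 2970 − 154·k̄; choosing zero yields 2535.
The low-risk type is indifferent at 2970 − 154·k̄ = 2535, i.e. k̄ = (2970 − 2535) / 154 ≈ 2.82.
For any k̄ above 2.82 the low-risk type would rather pool at zero, so separation collapses.

2.82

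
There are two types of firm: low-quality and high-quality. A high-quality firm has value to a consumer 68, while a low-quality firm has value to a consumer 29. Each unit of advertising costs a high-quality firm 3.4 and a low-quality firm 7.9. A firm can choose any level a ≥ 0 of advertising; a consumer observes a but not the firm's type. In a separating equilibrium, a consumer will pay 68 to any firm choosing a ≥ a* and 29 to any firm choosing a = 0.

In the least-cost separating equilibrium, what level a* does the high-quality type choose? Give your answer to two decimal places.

4.94

A low-quality firm choosing a = 0 receives 29.
Imitating at a* instead would pay 68 at cost 7.9·a*, netting 68 − 7.9·a*.
Indifference: 29 = 68 − 7.9·a*, so a* = (68 − 29) / 7.9 ≈ 4.94.
At a* the low-quality type's incentive constraint just binds; the high-quality type strictly prefers a* since its per-unit cost is lower.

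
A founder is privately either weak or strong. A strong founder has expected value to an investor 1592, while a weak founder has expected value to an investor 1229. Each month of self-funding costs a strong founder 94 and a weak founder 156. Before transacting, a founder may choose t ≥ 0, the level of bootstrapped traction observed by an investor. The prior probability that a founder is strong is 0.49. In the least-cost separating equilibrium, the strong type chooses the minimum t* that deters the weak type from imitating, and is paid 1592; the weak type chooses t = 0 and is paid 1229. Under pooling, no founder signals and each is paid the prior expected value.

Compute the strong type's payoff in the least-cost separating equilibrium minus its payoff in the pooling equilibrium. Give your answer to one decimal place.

Least-cost separating signal: t* solves 1229 = 1592 − 156·t*, so t* = (1592 − 1229)/156 ≈ 2.3269.
Strong type's separating payoff: 1592 − 94 × t* = 1592 − 94 × (1592 − 1229)/156 = 1592 − 34122/156 ≈ 1373.269.
Pooling payoff: 0.49 × 1592 + 0.51 × 1229 = 1406.87.
Difference: 1373.269 − 1406.87 = -33.601, i.e. -33.6 to one decimal place.
The strong type would prefer the pooling outcome.

-33.6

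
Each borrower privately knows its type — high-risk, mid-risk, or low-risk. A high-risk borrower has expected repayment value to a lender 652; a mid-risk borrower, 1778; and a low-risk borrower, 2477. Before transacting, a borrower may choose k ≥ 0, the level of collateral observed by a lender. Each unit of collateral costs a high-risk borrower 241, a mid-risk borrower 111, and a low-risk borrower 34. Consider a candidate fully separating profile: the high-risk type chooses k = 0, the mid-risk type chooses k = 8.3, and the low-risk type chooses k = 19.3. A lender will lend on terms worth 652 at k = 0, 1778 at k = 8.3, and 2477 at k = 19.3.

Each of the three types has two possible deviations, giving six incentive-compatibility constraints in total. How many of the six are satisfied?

6

High-risk (own payoff 652): to k=8.3 gives 1778 − 241×8.3 = -222.3 → no gain ✓; to k=19.3 gives 2477 − 241×19.3 = -2174.3 → no gain ✓.
Low-risk (own payoff 2477 − 34×19.3 = 1820.8): to k=0 gives 652 → no gain ✓; to k=8.3 gives 1778 − 34×8.3 = 1495.8 → no gain ✓.
Mid-risk (own payoff 1778 − 111×8.3 = 856.7): to k=0 gives 652 → no gain ✓; to k=19.3 gives 2477 − 111×19.3 = 334.7 → no gain ✓.
6 of the 6 constraints hold; this profile is a separating equilibrium.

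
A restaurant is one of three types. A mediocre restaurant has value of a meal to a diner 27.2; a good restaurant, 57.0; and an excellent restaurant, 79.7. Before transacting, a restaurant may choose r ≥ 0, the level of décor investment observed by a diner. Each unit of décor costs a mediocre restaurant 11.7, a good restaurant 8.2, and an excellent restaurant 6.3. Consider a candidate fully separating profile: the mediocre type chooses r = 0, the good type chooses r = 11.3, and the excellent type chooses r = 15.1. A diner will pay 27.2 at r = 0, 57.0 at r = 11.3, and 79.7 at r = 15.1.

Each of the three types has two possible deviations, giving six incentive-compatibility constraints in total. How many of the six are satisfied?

Good (own payoff 57.0 − 8.2×11.3 = -35.66): to r=0 gives 27.2 → profitable ✗; to r=15.1 gives 79.7 − 8.2×15.1 = -44.12 → no gain ✓.
Excellent (own payoff 79.7 − 6.3×15.1 = -15.43): to r=0 gives 27.2 → profitable ✗; to r=11.3 gives 57.0 − 6.3×11.3 = -14.19 → profitable ✗.
Mediocre (own payoff 27.2): to r=11.3 gives 57.0 − 11.7×11.3 = -75.21 → no gain ✓; to r=15.1 gives 79.7 − 11.7×15.1 = -96.97 → no gain ✓.
3 of the 6 constraints hold; not an equilibrium.

3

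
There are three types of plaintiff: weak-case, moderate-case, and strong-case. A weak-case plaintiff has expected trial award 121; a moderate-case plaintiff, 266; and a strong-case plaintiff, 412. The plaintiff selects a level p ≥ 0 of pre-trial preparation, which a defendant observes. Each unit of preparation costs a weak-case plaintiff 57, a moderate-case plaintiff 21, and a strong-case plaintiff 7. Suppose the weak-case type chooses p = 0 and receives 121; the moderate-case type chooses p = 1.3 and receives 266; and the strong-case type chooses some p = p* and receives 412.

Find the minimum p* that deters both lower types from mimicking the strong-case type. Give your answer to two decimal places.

Weak-case type (on-path payoff 121) won't mimic when 121 ≥ 412 − 57·p*, i.e. p* ≥ 5.11.
Moderate-case type (on-path payoff 266 − 21×1.3 = 238.7) won't mimic when 238.7 ≥ 412 − 21·p*, i.e. p* ≥ 8.25.
Both must hold, so p* = max(5.11, 8.25) = 8.25. The moderate-case type's constraint binds.

8.25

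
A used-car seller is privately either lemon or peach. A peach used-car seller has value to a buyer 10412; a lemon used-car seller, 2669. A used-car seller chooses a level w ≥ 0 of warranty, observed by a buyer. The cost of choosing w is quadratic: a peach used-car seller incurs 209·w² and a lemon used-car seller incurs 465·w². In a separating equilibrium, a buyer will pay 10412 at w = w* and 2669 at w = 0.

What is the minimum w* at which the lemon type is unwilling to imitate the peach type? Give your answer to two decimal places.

4.08

The lemon type at w = 0 receives 2669; imitating at w* yields 10412 − 465·w*².
Indifference: 2669 = 10412 − 465·w*², so w*² = (10412 − 2669) / 465 ≈ 16.6516.
w* = √16.6516 ≈ 4.08.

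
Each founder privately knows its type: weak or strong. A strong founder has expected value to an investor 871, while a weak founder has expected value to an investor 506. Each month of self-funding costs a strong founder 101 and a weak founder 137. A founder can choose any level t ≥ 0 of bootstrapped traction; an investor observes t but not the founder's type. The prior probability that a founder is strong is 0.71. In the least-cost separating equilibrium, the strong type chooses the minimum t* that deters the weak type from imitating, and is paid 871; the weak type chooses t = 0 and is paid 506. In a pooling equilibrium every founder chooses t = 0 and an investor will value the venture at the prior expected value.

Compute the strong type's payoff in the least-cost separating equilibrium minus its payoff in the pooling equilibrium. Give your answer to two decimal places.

-163.24

Least-cost separating signal: t* solves 506 = 871 − 137·t*, so t* = (871 − 506)/137 ≈ 2.6642.
Strong type's separating payoff: 871 − 101 × t* = 871 − 101 × (871 − 506)/137 = 871 − 36865/137 ≈ 601.9124.
Pooling payoff: 0.71 × 871 + 0.29 × 506 = 765.15.
Difference: 601.9124 − 765.15 = -163.2376, i.e. -163.24 to two decimal places.
The strong type would prefer the pooling outcome.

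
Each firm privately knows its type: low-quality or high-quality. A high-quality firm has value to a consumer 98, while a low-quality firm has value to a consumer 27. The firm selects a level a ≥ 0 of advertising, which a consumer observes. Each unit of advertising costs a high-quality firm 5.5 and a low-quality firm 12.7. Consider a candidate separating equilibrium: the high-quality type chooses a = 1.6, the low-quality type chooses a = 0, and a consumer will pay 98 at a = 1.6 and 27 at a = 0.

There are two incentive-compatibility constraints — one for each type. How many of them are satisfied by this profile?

1

High-quality type: signal → 98 − 5.5 × 1.6 = 89.2; deviate to 0 → 27. IC holds (89.2 ≥ 27).
Low-quality type: stay at 0 → 27; mimic → 98 − 12.7 × 1.6 = 77.68. IC fails (27 < 77.68).
1 of 2 constraints hold, so this profile is not an equilibrium.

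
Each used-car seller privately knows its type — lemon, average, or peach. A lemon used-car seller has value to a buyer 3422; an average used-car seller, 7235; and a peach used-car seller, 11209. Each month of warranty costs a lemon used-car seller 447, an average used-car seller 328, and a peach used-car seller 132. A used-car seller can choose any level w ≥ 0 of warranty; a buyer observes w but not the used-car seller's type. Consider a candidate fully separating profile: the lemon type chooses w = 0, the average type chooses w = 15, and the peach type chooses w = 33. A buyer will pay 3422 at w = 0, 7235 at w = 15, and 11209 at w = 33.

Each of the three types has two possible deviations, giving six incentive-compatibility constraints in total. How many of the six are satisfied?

5

Peach (own payoff 11209 − 132×33 = 6853): to w=0 gives 3422 → no gain ✓; to w=15 gives 7235 − 132×15 = 5255 → no gain ✓.
Average (own payoff 7235 − 328×15 = 2315): to w=0 gives 3422 → profitable ✗; to w=33 gives 11209 − 328×33 = 385 → no gain ✓.
Lemon (own payoff 3422): to w=15 gives 7235 − 447×15 = 530 → no gain ✓; to w=33 gives 11209 − 447×33 = -3542 → no gain ✓.
5 of the 6 constraints hold; not an equilibrium.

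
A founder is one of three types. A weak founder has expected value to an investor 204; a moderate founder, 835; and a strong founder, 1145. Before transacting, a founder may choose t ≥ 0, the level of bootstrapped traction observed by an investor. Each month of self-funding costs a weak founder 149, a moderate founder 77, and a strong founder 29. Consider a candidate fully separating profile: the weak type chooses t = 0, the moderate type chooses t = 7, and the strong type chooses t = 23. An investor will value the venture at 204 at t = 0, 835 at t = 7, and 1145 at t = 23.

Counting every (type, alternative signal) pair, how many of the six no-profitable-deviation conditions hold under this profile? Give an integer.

Weak (own payoff 204): to t=7 gives 835 − 149×7 = -208 → no gain ✓; to t=23 gives 1145 − 149×23 = -2282 → no gain ✓.
Strong (own payoff 1145 − 29×23 = 478): to t=0 gives 204 → no gain ✓; to t=7 gives 835 − 29×7 = 632 → profitable ✗.
Moderate (own payoff 835 − 77×7 = 296): to t=0 gives 204 → no gain ✓; to t=23 gives 1145 − 77×23 = -626 → no gain ✓.
5 of the 6 constraints hold; not an equilibrium.

5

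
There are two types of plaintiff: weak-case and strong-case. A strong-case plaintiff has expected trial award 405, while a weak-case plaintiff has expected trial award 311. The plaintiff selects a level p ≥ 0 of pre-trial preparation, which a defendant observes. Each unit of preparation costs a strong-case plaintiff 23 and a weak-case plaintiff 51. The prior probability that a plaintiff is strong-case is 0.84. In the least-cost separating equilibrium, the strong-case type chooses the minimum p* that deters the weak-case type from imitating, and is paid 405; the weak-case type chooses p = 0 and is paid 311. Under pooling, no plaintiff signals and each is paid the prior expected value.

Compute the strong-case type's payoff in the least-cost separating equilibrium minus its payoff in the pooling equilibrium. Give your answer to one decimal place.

-27.4

Least-cost separating signal: p* solves 311 = 405 − 51·p*, so p* = (405 − 311)/51 ≈ 1.8431.
Strong-case type's separating payoff: 405 − 23 × p* = 405 − 23 × (405 − 311)/51 = 405 − 2162/51 ≈ 362.608.
Pooling payoff: 0.84 × 405 + 0.16 × 311 = 389.96.
Difference: 362.608 − 389.96 = -27.352, i.e. -27.4 to one decimal place.
The strong-case type would prefer the pooling outcome.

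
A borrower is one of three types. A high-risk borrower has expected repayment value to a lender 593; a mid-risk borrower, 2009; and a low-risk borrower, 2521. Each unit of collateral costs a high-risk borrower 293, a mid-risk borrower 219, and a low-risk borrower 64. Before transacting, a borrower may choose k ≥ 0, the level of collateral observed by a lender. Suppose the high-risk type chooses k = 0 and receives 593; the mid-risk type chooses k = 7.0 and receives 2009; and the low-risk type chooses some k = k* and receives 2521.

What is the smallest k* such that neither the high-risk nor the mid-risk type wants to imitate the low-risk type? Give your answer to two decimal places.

High-risk type (on-path payoff 593) won't mimic when 593 ≥ 2521 − 293·k*, i.e. k* ≥ 6.58.
Mid-risk type (on-path payoff 2009 − 219×7.0 = 476) won't mimic when 476 ≥ 2521 − 219·k*, i.e. k* ≥ 9.34.
Both must hold, so k* = max(6.58, 9.34) = 9.34. The mid-risk type's constraint binds.

9.34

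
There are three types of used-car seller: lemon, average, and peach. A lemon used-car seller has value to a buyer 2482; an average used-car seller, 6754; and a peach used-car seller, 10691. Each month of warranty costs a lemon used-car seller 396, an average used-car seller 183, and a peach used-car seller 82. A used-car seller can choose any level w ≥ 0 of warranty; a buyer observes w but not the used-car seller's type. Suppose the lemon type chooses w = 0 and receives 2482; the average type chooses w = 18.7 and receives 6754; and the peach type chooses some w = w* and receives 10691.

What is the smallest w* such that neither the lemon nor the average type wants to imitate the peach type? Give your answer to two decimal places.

40.21

Average type (on-path payoff 6754 − 183×18.7 = 3331.9) won't mimic when 3331.9 ≥ 10691 − 183·w*, i.e. w* ≥ 40.21.
Lemon type (on-path payoff 2482) won't mimic when 2482 ≥ 10691 − 396·w*, i.e. w* ≥ 20.73.
Both must hold, so w* = max(20.73, 40.21) = 40.21. The average type's constraint binds.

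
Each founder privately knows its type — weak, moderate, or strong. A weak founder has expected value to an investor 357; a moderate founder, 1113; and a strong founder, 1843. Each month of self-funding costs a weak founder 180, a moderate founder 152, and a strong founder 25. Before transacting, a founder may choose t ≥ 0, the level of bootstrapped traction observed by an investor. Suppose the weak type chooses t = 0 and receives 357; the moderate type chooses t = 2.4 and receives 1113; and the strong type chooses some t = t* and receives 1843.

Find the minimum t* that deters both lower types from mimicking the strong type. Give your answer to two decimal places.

8.26

Moderate type (on-path payoff 1113 − 152×2.4 = 748.2) won't mimic when 748.2 ≥ 1843 − 152·t*, i.e. t* ≥ 7.20.
Weak type (on-path payoff 357) won't mimic when 357 ≥ 1843 − 180·t*, i.e. t* ≥ 8.26.
Both must hold, so t* = max(8.26, 7.20) = 8.26. The weak type's constraint binds.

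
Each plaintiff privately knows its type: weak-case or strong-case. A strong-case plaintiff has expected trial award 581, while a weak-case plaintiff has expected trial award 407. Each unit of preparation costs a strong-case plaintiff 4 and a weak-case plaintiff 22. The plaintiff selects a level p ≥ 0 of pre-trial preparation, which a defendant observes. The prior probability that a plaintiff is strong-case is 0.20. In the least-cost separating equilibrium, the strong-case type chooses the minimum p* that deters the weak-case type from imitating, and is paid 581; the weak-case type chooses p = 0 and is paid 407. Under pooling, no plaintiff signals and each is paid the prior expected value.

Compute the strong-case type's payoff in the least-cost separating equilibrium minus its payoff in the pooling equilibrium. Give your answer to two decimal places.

107.56

Least-cost separating signal: p* solves 407 = 581 − 22·p*, so p* = (581 − 407)/22 ≈ 7.9091.
Strong-case type's separating payoff: 581 − 4 × p* = 581 − 4 × (581 − 407)/22 = 581 − 696/22 ≈ 549.3636.
Pooling payoff: 0.20 × 581 + 0.80 × 407 = 441.8.
Difference: 549.3636 − 441.8 = 107.5636, i.e. 107.56 to two decimal places.
The strong-case type prefers to separate.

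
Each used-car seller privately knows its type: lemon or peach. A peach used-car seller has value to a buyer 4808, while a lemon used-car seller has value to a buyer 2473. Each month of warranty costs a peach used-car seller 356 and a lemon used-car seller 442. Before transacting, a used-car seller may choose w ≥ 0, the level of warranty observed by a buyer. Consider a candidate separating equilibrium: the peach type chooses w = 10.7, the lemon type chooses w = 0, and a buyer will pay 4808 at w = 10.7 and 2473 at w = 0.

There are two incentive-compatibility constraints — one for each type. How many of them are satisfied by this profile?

1

Lemon type: stay at 0 → 2473; mimic → 4808 − 442 × 10.7 = 78.6. IC holds (2473 ≥ 78.6).
Peach type: signal → 4808 − 356 × 10.7 = 998.8; deviate to 0 → 2473. IC fails (998.8 < 2473).
1 of 2 constraints hold, so this profile is not an equilibrium.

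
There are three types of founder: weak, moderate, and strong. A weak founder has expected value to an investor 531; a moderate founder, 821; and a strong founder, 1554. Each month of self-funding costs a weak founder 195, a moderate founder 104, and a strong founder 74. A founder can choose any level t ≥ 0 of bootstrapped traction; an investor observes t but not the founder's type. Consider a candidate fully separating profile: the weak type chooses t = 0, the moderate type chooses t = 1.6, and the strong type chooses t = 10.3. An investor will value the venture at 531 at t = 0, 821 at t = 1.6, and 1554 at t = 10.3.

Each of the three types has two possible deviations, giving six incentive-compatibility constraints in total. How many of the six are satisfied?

Moderate (own payoff 821 − 104×1.6 = 654.6): to t=0 gives 531 → no gain ✓; to t=10.3 gives 1554 − 104×10.3 = 482.8 → no gain ✓.
Strong (own payoff 1554 − 74×10.3 = 791.8): to t=0 gives 531 → no gain ✓; to t=1.6 gives 821 − 74×1.6 = 702.6 → no gain ✓.
Weak (own payoff 531): to t=1.6 gives 821 − 195×1.6 = 509 → no gain ✓; to t=10.3 gives 1554 − 195×10.3 = -454.5 → no gain ✓.
6 of the 6 constraints hold; this profile is a separating equilibrium.

6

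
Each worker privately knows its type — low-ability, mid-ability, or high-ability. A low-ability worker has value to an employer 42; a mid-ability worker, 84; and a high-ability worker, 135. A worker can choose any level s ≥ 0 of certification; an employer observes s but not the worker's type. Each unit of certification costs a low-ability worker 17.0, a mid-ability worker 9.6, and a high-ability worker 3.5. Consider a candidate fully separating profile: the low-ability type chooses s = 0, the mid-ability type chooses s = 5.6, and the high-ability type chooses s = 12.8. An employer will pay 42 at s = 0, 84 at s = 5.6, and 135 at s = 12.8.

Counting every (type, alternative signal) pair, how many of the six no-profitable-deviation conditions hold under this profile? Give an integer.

Mid-ability (own payoff 84 − 9.6×5.6 = 30.24): to s=0 gives 42 → profitable ✗; to s=12.8 gives 135 − 9.6×12.8 = 12.12 → no gain ✓.
Low-ability (own payoff 42): to s=5.6 gives 84 − 17.0×5.6 = -11.2 → no gain ✓; to s=12.8 gives 135 − 17.0×12.8 = -82.6 → no gain ✓.
High-ability (own payoff 135 − 3.5×12.8 = 90.2): to s=0 gives 42 → no gain ✓; to s=5.6 gives 84 − 3.5×5.6 = 64.4 → no gain ✓.
5 of the 6 constraints hold; not an equilibrium.

5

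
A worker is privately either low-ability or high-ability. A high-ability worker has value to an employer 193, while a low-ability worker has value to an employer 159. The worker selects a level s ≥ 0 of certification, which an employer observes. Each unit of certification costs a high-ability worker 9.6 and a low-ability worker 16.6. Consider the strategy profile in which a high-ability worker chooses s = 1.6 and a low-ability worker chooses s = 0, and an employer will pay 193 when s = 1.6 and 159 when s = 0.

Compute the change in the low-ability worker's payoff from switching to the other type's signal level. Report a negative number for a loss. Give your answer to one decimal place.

Playing s = 0 the low-ability worker receives 159.
Deviating to s = 1.6 brings payment 193 at cost 16.6 × 1.6 = 26.56, netting 166.44.
Gain from deviating: 166.44 − 159 = 7.44, i.e. 7.4 to one decimal place.
The gain is positive, so the low-ability type's incentive-compatibility constraint is violated — this profile is not a separating equilibrium.

7.4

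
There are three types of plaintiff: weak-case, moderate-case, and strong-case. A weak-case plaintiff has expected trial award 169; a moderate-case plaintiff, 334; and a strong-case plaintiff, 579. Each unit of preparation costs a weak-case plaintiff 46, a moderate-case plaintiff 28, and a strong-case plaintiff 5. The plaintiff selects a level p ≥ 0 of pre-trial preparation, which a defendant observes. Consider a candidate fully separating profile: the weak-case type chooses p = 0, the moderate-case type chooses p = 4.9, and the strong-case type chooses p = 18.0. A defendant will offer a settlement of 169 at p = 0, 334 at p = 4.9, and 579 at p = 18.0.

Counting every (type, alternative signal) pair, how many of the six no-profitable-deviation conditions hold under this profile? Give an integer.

Weak-case (own payoff 169): to p=4.9 gives 334 − 46×4.9 = 108.6 → no gain ✓; to p=18.0 gives 579 − 46×18.0 = -249 → no gain ✓.
Moderate-case (own payoff 334 − 28×4.9 = 196.8): to p=0 gives 169 → no gain ✓; to p=18.0 gives 579 − 28×18.0 = 75 → no gain ✓.
Strong-case (own payoff 579 − 5×18.0 = 489): to p=0 gives 169 → no gain ✓; to p=4.9 gives 334 − 5×4.9 = 309.5 → no gain ✓.
6 of the 6 constraints hold; this profile is a separating equilibrium.

6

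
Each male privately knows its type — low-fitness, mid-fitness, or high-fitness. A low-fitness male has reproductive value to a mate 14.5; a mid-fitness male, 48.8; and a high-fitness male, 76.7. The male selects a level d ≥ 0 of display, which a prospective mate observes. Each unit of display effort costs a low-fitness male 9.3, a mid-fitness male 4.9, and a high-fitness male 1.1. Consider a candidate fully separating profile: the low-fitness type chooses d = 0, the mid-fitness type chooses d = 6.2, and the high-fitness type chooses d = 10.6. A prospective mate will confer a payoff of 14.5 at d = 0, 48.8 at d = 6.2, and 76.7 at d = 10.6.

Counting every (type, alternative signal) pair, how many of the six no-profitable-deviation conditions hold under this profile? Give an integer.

Mid-fitness (own payoff 48.8 − 4.9×6.2 = 18.42): to d=0 gives 14.5 → no gain ✓; to d=10.6 gives 76.7 − 4.9×10.6 = 24.76 → profitable ✗.
Low-fitness (own payoff 14.5): to d=6.2 gives 48.8 − 9.3×6.2 = -8.86 → no gain ✓; to d=10.6 gives 76.7 − 9.3×10.6 = -21.88 → no gain ✓.
High-fitness (own payoff 76.7 − 1.1×10.6 = 65.04): to d=0 gives 14.5 → no gain ✓; to d=6.2 gives 48.8 − 1.1×6.2 = 41.98 → no gain ✓.
5 of the 6 constraints hold; not an equilibrium.

5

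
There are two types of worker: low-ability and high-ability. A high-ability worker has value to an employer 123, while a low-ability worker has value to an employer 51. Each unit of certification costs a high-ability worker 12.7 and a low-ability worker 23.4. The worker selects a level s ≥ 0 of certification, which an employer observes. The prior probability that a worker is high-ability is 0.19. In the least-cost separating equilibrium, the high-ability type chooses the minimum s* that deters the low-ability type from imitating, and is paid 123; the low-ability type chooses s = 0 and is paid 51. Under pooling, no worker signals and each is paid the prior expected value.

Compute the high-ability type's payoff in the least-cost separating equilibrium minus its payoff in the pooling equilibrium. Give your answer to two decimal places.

Least-cost separating signal: s* solves 51 = 123 − 23.4·s*, so s* = (123 − 51)/23.4 ≈ 3.0769.
High-ability type's separating payoff: 123 − 12.7 × s* = 123 − 12.7 × (123 − 51)/23.4 = 123 − 914.4/23.4 ≈ 83.9231.
Pooling payoff: 0.19 × 123 + 0.81 × 51 = 64.68.
Difference: 83.9231 − 64.68 = 19.2431, i.e. 19.24 to two decimal places.
The high-ability type prefers to separate.

19.24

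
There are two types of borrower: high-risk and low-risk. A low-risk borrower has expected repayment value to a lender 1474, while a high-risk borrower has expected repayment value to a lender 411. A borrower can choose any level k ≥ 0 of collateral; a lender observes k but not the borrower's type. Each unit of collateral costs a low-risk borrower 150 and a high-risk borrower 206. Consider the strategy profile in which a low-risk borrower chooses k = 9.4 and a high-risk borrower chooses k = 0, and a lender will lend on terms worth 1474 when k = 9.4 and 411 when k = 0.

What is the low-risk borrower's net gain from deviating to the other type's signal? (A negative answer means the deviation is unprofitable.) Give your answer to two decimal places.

Playing k = 9.4 the low-risk borrower receives 1474 − 150 × 9.4 = 64.
Deviating to k = 0 yields 411 instead.
Gain from deviating: 411 − 64 = 347.00.
The gain is positive, so the low-risk type's incentive-compatibility constraint is violated — this profile is not a separating equilibrium.

347.00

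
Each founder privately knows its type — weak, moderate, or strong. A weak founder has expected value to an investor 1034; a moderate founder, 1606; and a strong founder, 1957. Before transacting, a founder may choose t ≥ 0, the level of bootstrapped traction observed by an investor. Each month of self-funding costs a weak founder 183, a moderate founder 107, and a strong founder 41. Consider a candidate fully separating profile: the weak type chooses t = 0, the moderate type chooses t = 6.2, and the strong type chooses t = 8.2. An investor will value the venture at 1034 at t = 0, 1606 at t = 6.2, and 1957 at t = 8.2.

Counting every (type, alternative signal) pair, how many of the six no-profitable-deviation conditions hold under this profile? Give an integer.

4

Strong (own payoff 1957 − 41×8.2 = 1620.8): to t=0 gives 1034 → no gain ✓; to t=6.2 gives 1606 − 41×6.2 = 1351.8 → no gain ✓.
Weak (own payoff 1034): to t=6.2 gives 1606 − 183×6.2 = 471.4 → no gain ✓; to t=8.2 gives 1957 − 183×8.2 = 456.4 → no gain ✓.
Moderate (own payoff 1606 − 107×6.2 = 942.6): to t=0 gives 1034 → profitable ✗; to t=8.2 gives 1957 − 107×8.2 = 1079.6 → profitable ✗.
4 of the 6 constraints hold; not an equilibrium.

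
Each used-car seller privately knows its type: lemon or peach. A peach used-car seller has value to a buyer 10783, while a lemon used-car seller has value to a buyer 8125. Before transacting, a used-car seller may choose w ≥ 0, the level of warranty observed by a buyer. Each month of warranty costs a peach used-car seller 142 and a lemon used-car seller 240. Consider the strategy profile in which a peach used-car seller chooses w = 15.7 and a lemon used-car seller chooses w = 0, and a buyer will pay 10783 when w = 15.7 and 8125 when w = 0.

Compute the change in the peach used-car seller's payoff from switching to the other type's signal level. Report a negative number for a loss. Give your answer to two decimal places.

Playing w = 15.7 the peach used-car seller receives 10783 − 142 × 15.7 = 8553.6.
Deviating to w = 0 yields 8125 instead.
Gain from deviating: 8125 − 8553.6 = -428.60.
The gain is negative, so the peach type's incentive-compatibility constraint is satisfied.

-428.60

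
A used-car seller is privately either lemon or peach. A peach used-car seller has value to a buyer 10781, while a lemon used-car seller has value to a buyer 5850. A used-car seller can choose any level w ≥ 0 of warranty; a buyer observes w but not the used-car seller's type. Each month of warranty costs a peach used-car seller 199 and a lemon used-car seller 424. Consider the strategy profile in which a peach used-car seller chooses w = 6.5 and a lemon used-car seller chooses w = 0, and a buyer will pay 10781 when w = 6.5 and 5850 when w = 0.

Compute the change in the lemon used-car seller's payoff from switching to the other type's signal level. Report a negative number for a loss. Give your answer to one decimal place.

2175.0

Playing w = 0 the lemon used-car seller receives 5850.
Deviating to w = 6.5 brings payment 10781 at cost 424 × 6.5 = 2756, netting 8025.
Gain from deviating: 8025 − 5850 = 2175.0.
The gain is positive, so the lemon type's incentive-compatibility constraint is violated — this profile is not a separating equilibrium.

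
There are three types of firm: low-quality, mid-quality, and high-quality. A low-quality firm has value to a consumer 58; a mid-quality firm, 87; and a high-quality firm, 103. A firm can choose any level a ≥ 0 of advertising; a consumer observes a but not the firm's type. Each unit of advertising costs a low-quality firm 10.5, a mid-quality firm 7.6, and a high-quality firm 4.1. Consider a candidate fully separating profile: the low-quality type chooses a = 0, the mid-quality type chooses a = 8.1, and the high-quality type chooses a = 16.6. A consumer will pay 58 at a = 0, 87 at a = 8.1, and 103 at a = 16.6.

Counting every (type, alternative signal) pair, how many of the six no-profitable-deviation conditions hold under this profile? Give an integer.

Low-quality (own payoff 58): to a=8.1 gives 87 − 10.5×8.1 = 1.95 → no gain ✓; to a=16.6 gives 103 − 10.5×16.6 = -71.3 → no gain ✓.
Mid-quality (own payoff 87 − 7.6×8.1 = 25.44): to a=0 gives 58 → profitable ✗; to a=16.6 gives 103 − 7.6×16.6 = -23.16 → no gain ✓.
High-quality (own payoff 103 − 4.1×16.6 = 34.94): to a=0 gives 58 → profitable ✗; to a=8.1 gives 87 − 4.1×8.1 = 53.79 → profitable ✗.
3 of the 6 constraints hold; not an equilibrium.

3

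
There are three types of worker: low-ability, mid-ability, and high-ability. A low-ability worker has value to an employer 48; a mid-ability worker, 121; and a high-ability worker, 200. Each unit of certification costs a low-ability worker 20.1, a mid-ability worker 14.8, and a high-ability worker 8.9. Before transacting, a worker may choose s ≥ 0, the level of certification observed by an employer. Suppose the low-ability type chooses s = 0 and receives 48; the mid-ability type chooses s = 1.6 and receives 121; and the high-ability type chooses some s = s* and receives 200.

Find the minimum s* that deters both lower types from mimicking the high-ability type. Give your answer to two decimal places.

7.56

Low-ability type (on-path payoff 48) won't mimic when 48 ≥ 200 − 20.1·s*, i.e. s* ≥ 7.56.
Mid-ability type (on-path payoff 121 − 14.8×1.6 = 97.32) won't mimic when 97.32 ≥ 200 − 14.8·s*, i.e. s* ≥ 6.94.
Both must hold, so s* = max(7.56, 6.94) = 7.56. The low-ability type's constraint binds.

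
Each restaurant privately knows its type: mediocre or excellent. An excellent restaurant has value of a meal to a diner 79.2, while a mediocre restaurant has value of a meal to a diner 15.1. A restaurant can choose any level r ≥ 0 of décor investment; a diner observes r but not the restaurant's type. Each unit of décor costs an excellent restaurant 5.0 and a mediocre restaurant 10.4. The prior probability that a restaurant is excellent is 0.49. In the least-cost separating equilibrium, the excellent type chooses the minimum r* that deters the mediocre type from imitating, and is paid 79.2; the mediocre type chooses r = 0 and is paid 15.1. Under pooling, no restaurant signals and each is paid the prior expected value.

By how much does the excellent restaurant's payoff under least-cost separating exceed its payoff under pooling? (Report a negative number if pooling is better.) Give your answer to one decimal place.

1.9

Least-cost separating signal: r* solves 15.1 = 79.2 − 10.4·r*, so r* = (79.2 − 15.1)/10.4 ≈ 6.1635.
Excellent type's separating payoff: 79.2 − 5.0 × r* = 79.2 − 5.0 × (79.2 − 15.1)/10.4 = 79.2 − 320.5/10.4 ≈ 48.383.
Pooling payoff: 0.49 × 79.2 + 0.51 × 15.1 = 46.509.
Difference: 48.383 − 46.509 = 1.874, i.e. 1.9 to one decimal place.
The excellent type prefers to separate.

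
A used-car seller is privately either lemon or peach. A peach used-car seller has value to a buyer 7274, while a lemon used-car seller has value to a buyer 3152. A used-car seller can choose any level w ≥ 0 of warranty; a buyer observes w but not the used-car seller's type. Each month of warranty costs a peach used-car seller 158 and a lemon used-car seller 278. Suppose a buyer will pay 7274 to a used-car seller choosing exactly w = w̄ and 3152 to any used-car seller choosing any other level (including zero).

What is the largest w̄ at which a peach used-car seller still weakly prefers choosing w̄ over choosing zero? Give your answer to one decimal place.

Choosing w̄ yields the peach type 7274 − 158·w̄; choosing zero yields 3152.
The peach type is indifferent at 7274 − 158·w̄ = 3152, i.e. w̄ = (7274 − 3152) / 158 ≈ 26.1.
For any w̄ above 26.1 the peach type would rather pool at zero, so separation collapses.

26.1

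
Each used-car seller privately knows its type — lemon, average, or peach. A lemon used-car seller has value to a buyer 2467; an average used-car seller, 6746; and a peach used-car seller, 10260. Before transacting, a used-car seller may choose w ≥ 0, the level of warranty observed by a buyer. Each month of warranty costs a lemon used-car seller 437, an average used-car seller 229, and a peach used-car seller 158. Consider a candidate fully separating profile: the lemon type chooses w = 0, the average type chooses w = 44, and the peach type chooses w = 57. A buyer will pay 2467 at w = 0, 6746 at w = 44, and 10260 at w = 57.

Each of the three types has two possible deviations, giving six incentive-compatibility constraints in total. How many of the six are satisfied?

Lemon (own payoff 2467): to w=44 gives 6746 − 437×44 = -12482 → no gain ✓; to w=57 gives 10260 − 437×57 = -14649 → no gain ✓.
Peach (own payoff 10260 − 158×57 = 1254): to w=0 gives 2467 → profitable ✗; to w=44 gives 6746 − 158×44 = -206 → no gain ✓.
Average (own payoff 6746 − 229×44 = -3330): to w=0 gives 2467 → profitable ✗; to w=57 gives 10260 − 229×57 = -2793 → profitable ✗.
3 of the 6 constraints hold; not an equilibrium.

3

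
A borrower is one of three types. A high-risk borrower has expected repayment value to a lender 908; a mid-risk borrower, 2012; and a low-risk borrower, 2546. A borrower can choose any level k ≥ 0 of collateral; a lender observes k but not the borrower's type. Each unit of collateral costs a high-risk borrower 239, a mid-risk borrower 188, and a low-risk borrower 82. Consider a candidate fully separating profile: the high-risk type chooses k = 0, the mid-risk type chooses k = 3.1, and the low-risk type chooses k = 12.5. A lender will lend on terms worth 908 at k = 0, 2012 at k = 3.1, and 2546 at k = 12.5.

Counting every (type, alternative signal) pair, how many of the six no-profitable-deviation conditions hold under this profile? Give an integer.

Mid-risk (own payoff 2012 − 188×3.1 = 1429.2): to k=0 gives 908 → no gain ✓; to k=12.5 gives 2546 − 188×12.5 = 196 → no gain ✓.
High-risk (own payoff 908): to k=3.1 gives 2012 − 239×3.1 = 1271.1 → profitable ✗; to k=12.5 gives 2546 − 239×12.5 = -441.5 → no gain ✓.
Low-risk (own payoff 2546 − 82×12.5 = 1521): to k=0 gives 908 → no gain ✓; to k=3.1 gives 2012 − 82×3.1 = 1757.8 → profitable ✗.
4 of the 6 constraints hold; not an equilibrium.

4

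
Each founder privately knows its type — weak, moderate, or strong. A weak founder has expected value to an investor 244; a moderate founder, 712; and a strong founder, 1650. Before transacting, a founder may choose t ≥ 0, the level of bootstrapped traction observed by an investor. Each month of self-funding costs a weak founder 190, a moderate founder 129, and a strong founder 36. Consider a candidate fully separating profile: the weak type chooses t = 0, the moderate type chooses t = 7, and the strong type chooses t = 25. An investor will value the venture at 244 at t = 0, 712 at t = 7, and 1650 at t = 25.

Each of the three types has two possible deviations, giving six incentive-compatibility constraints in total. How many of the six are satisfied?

Moderate (own payoff 712 − 129×7 = -191): to t=0 gives 244 → profitable ✗; to t=25 gives 1650 − 129×25 = -1575 → no gain ✓.
Strong (own payoff 1650 − 36×25 = 750): to t=0 gives 244 → no gain ✓; to t=7 gives 712 − 36×7 = 460 → no gain ✓.
Weak (own payoff 244): to t=7 gives 712 − 190×7 = -618 → no gain ✓; to t=25 gives 1650 − 190×25 = -3100 → no gain ✓.
5 of the 6 constraints hold; not an equilibrium.

5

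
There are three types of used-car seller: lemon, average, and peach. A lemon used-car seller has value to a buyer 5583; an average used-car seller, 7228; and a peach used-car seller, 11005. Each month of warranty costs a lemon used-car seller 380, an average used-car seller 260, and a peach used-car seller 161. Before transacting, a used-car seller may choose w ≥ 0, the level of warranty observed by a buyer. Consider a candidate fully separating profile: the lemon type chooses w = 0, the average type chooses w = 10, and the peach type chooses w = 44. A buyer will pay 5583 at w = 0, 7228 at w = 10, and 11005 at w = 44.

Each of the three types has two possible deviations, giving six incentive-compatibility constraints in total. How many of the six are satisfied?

Average (own payoff 7228 − 260×10 = 4628): to w=0 gives 5583 → profitable ✗; to w=44 gives 11005 − 260×44 = -435 → no gain ✓.
Lemon (own payoff 5583): to w=10 gives 7228 − 380×10 = 3428 → no gain ✓; to w=44 gives 11005 − 380×44 = -5715 → no gain ✓.
Peach (own payoff 11005 − 161×44 = 3921): to w=0 gives 5583 → profitable ✗; to w=10 gives 7228 − 161×10 = 5618 → profitable ✗.
3 of the 6 constraints hold; not an equilibrium.

3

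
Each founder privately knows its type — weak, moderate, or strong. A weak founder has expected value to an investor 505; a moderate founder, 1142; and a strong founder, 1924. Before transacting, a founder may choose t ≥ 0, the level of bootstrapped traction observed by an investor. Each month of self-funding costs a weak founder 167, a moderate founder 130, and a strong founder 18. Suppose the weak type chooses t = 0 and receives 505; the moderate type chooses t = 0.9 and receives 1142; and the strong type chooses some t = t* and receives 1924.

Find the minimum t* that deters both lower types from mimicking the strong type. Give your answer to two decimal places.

Weak type (on-path payoff 505) won't mimic when 505 ≥ 1924 − 167·t*, i.e. t* ≥ 8.50.
Moderate type (on-path payoff 1142 − 130×0.9 = 1025) won't mimic when 1025 ≥ 1924 − 130·t*, i.e. t* ≥ 6.92.
Both must hold, so t* = max(8.50, 6.92) = 8.50. The weak type's constraint binds.

8.50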